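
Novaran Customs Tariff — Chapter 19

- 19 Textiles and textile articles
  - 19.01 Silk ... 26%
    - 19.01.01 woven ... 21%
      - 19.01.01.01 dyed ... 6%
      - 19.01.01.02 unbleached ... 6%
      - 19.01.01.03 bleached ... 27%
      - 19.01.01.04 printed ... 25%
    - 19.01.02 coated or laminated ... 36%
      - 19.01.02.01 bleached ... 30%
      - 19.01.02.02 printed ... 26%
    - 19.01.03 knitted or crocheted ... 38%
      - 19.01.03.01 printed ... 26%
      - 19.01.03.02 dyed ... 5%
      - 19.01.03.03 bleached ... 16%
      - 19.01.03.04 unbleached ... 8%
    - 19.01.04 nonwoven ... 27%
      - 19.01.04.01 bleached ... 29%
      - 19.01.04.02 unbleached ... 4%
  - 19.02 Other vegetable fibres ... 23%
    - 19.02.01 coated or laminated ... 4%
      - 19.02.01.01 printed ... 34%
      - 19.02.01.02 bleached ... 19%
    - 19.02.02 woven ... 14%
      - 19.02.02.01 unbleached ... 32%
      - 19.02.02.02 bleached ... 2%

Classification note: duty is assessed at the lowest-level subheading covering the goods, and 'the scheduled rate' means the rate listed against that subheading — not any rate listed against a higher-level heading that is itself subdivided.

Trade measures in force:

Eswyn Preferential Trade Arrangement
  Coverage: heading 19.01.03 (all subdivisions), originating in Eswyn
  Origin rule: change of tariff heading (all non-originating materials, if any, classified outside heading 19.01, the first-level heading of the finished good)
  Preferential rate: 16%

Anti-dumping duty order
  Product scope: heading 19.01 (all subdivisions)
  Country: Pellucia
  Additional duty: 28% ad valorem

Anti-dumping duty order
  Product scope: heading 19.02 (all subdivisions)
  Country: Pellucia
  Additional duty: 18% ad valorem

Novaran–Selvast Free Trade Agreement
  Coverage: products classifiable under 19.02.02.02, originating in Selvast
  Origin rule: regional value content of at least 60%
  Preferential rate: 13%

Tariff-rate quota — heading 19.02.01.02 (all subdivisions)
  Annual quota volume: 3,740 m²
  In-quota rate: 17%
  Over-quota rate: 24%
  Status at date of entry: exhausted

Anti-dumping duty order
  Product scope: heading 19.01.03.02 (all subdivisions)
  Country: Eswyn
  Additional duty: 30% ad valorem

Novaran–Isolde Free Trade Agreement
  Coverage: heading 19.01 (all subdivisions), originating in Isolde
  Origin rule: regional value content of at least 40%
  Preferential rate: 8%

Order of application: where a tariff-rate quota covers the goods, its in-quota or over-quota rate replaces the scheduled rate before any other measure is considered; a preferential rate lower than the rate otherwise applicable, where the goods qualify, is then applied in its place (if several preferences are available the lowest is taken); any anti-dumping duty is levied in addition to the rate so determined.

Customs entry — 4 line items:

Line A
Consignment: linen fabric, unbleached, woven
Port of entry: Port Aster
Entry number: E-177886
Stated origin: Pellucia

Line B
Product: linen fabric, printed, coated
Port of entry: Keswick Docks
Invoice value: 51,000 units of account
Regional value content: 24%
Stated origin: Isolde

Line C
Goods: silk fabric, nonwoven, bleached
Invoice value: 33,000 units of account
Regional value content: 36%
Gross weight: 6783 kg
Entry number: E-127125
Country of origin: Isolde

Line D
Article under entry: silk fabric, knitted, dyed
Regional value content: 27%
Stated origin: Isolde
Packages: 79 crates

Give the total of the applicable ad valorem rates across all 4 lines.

118%

Line A: linen → 19.02; woven → 19.02.02; unbleached → 19.02.02.01. Scheduled 32%. anti-dumping (Pellucia, 19.02): +18%; total 32% + 18% = 50%. → 50%.
Line B: linen → 19.02; coated → 19.02.01; printed → 19.02.01.01. Scheduled 34%. Isolde agreement on 19.01: 19.02.01.01 not covered. → 34%.
Line C: silk → 19.01; nonwoven → 19.01.04; bleached → 19.01.04.01. Scheduled 29%. Isolde agreement on 19.01: RVC < 40%. → 29%.
Line D: silk → 19.01; knitted → 19.01.03; dyed → 19.01.03.02. Scheduled 5%. Isolde agreement on 19.01: RVC < 40%. → 5%.
Sum: 50% + 34% + 29% + 5% = 118%.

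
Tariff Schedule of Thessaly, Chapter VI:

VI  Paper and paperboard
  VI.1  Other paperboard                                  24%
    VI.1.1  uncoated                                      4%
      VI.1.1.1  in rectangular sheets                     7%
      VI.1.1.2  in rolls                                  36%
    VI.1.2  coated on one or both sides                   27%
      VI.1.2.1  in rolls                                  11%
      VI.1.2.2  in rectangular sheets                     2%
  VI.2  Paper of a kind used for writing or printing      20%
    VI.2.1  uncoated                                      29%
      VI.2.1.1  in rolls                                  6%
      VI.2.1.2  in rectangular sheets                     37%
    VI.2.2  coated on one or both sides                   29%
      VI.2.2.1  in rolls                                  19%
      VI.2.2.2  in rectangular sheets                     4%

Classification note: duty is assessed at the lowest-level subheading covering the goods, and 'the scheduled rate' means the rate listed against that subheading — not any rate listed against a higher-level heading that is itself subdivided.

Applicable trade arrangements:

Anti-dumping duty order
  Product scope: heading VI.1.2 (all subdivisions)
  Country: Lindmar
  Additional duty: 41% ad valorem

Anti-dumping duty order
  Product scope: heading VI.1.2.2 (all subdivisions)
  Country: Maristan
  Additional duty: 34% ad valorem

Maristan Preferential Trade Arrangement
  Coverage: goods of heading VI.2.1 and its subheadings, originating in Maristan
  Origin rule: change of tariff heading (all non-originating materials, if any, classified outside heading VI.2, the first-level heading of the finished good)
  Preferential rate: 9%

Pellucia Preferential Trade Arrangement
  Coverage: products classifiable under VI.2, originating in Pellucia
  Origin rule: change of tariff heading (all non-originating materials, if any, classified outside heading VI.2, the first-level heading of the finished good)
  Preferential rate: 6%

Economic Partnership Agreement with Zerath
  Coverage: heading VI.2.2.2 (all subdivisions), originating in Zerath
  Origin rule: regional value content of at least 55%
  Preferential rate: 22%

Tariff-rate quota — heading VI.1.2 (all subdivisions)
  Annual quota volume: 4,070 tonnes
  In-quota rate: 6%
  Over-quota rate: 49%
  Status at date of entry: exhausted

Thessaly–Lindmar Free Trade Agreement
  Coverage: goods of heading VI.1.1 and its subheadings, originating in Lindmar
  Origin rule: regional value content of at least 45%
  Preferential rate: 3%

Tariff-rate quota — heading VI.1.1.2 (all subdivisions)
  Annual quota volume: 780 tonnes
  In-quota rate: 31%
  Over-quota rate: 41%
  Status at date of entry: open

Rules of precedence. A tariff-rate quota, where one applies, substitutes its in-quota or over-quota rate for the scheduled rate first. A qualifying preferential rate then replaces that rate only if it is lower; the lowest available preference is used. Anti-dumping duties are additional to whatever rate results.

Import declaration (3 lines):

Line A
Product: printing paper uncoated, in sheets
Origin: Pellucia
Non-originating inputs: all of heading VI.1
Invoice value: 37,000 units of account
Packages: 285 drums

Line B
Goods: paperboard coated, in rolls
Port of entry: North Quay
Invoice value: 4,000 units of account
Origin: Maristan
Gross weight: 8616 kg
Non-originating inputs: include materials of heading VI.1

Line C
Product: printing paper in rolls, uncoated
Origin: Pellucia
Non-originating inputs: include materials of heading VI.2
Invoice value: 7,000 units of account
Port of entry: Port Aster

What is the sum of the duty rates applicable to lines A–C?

Line A: printing paper → VI.2; uncoated → VI.2.1; in sheets → VI.2.1.2. Scheduled 37%. Pellucia agreement on VI.2: CTH met → 6% available; preferential 6%. → 6%.
Line B: paperboard → VI.1; coated → VI.1.2; in rolls → VI.1.2.1. Scheduled 11%. quota on VI.1.2 exhausted → over-quota 49%; Maristan agreement on VI.2.1: VI.1.2.1 not covered. → 49%.
Line C: printing paper → VI.2; uncoated → VI.2.1; in rolls → VI.2.1.1. Scheduled 6%. Pellucia agreement on VI.2: CTH not met. → 6%.
Sum: 6% + 49% + 6% = 61%.

61%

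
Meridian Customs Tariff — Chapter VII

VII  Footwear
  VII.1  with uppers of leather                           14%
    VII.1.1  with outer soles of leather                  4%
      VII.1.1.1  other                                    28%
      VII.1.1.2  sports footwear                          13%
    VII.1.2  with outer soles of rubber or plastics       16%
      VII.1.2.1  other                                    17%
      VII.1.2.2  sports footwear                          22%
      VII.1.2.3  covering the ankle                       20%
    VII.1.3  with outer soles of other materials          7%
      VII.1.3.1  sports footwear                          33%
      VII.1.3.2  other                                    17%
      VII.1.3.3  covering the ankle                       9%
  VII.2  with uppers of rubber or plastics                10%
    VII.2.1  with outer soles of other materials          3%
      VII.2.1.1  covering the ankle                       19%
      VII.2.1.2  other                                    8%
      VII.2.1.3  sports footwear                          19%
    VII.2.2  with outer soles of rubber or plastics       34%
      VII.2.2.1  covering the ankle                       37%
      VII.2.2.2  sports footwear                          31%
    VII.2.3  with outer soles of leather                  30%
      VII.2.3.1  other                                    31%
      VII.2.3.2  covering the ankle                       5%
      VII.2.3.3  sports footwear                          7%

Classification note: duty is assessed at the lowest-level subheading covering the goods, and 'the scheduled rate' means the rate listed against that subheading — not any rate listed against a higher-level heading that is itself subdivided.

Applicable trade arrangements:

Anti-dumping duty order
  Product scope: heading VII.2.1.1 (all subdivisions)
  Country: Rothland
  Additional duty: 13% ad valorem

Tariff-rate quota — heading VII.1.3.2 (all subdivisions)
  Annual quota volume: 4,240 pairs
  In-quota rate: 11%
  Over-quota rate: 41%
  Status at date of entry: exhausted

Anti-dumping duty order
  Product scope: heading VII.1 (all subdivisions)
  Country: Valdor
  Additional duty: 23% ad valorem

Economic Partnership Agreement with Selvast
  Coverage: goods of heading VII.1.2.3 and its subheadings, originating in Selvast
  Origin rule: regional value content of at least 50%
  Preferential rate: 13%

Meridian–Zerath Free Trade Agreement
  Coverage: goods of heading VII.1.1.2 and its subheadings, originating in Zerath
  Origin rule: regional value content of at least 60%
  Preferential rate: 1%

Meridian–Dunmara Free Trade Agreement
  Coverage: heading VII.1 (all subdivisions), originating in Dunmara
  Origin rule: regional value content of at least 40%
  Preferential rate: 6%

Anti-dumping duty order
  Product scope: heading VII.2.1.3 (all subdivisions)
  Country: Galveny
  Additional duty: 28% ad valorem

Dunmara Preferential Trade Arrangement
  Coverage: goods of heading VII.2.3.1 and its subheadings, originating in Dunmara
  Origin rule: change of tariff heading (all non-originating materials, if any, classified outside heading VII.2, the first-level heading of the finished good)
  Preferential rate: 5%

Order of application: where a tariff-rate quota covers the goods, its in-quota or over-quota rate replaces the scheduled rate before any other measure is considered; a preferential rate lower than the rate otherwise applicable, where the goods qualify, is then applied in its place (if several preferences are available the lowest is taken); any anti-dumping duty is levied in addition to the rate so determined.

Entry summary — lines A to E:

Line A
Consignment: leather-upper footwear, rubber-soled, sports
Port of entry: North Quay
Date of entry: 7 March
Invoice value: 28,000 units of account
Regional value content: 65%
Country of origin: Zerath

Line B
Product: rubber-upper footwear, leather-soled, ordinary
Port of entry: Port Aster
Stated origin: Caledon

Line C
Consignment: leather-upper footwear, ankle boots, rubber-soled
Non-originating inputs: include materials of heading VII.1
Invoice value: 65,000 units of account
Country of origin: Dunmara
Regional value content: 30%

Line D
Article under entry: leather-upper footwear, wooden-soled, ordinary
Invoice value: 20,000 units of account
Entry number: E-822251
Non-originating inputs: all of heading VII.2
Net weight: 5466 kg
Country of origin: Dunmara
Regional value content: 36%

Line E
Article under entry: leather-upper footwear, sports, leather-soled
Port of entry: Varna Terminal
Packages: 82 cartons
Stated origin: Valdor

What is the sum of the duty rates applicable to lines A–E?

Line A: leather-upper → VII.1; rubber-soled → VII.1.2; sports → VII.1.2.2. Scheduled 22%. Zerath agreement on VII.1.1.2: VII.1.2.2 not covered. → 22%.
Line B: rubber-upper → VII.2; leather-soled → VII.2.3; ordinary → VII.2.3.1. Scheduled 31%. No special measure applies. → 31%.
Line C: leather-upper → VII.1; rubber-soled → VII.1.2; ankle boots → VII.1.2.3. Scheduled 20%. Dunmara agreement on VII.1: RVC < 40%; Dunmara agreement on VII.2.3.1: VII.1.2.3 not covered. → 20%.
Line D: leather-upper → VII.1; wooden-soled → VII.1.3; ordinary → VII.1.3.2. Scheduled 17%. quota on VII.1.3.2 exhausted → over-quota 41%; Dunmara agreement on VII.1: RVC < 40%; Dunmara agreement on VII.2.3.1: VII.1.3.2 not covered. → 41%.
Line E: leather-upper → VII.1; leather-soled → VII.1.1; sports → VII.1.1.2. Scheduled 13%. anti-dumping (Valdor, VII.1): +23%; total 13% + 23% = 36%. → 36%.
Sum: 22% + 31% + 20% + 41% + 36% = 150%.

150%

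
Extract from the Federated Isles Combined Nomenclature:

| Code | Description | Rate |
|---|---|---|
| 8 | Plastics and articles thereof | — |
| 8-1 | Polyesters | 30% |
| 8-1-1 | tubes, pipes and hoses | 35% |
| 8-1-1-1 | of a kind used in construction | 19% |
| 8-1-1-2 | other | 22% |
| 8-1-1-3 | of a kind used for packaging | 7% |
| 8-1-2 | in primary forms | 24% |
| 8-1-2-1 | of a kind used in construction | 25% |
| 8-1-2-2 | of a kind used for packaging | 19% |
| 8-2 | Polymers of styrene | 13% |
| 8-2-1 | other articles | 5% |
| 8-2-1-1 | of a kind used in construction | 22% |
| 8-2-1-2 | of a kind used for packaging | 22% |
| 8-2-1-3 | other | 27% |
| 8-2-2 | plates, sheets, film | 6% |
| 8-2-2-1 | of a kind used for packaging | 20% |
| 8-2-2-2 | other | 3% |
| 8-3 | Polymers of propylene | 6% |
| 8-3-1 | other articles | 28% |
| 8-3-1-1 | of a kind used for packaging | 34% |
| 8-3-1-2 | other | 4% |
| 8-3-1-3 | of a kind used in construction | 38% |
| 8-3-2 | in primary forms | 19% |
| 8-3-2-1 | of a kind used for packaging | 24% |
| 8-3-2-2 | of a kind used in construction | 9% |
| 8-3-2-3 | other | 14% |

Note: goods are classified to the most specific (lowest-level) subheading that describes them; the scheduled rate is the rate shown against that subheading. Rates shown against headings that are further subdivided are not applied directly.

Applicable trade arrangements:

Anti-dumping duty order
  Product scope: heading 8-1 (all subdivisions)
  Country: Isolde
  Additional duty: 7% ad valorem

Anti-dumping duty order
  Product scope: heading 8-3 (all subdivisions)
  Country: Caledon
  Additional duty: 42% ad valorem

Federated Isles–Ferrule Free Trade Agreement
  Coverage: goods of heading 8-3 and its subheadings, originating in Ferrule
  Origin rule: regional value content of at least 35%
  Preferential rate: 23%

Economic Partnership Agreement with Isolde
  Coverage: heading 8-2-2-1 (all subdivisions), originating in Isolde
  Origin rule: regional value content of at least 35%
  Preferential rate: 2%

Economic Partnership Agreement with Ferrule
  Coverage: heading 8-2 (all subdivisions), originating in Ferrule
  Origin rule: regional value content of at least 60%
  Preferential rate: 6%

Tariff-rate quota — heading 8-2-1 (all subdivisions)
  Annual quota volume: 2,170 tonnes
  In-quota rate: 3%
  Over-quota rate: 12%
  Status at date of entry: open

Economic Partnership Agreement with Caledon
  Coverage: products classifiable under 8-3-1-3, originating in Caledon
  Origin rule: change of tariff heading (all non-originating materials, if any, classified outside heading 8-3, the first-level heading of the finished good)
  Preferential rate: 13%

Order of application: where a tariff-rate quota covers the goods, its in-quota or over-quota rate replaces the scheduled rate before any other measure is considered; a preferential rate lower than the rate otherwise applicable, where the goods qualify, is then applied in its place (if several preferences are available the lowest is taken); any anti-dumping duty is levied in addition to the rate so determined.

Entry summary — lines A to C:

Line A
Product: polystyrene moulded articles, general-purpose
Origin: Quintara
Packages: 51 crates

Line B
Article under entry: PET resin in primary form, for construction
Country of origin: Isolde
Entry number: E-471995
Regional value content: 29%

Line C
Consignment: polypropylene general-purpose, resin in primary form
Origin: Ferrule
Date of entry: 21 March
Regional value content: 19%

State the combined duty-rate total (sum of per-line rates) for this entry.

Line A: polystyrene → 8-2; moulded articles → 8-2-1; general-purpose → 8-2-1-3. Scheduled 27%. quota on 8-2-1 open → in-quota 3%. → 3%.
Line B: PET → 8-1; resin in primary form → 8-1-2; for construction → 8-1-2-1. Scheduled 25%. Isolde agreement on 8-2-2-1: 8-1-2-1 not covered; anti-dumping (Isolde, 8-1): +7%; total 25% + 7% = 32%. → 32%.
Line C: polypropylene → 8-3; resin in primary form → 8-3-2; general-purpose → 8-3-2-3. Scheduled 14%. Ferrule agreement on 8-3: RVC < 35%; Ferrule agreement on 8-2: 8-3-2-3 not covered. → 14%.
Sum: 3% + 32% + 14% = 49%.

49%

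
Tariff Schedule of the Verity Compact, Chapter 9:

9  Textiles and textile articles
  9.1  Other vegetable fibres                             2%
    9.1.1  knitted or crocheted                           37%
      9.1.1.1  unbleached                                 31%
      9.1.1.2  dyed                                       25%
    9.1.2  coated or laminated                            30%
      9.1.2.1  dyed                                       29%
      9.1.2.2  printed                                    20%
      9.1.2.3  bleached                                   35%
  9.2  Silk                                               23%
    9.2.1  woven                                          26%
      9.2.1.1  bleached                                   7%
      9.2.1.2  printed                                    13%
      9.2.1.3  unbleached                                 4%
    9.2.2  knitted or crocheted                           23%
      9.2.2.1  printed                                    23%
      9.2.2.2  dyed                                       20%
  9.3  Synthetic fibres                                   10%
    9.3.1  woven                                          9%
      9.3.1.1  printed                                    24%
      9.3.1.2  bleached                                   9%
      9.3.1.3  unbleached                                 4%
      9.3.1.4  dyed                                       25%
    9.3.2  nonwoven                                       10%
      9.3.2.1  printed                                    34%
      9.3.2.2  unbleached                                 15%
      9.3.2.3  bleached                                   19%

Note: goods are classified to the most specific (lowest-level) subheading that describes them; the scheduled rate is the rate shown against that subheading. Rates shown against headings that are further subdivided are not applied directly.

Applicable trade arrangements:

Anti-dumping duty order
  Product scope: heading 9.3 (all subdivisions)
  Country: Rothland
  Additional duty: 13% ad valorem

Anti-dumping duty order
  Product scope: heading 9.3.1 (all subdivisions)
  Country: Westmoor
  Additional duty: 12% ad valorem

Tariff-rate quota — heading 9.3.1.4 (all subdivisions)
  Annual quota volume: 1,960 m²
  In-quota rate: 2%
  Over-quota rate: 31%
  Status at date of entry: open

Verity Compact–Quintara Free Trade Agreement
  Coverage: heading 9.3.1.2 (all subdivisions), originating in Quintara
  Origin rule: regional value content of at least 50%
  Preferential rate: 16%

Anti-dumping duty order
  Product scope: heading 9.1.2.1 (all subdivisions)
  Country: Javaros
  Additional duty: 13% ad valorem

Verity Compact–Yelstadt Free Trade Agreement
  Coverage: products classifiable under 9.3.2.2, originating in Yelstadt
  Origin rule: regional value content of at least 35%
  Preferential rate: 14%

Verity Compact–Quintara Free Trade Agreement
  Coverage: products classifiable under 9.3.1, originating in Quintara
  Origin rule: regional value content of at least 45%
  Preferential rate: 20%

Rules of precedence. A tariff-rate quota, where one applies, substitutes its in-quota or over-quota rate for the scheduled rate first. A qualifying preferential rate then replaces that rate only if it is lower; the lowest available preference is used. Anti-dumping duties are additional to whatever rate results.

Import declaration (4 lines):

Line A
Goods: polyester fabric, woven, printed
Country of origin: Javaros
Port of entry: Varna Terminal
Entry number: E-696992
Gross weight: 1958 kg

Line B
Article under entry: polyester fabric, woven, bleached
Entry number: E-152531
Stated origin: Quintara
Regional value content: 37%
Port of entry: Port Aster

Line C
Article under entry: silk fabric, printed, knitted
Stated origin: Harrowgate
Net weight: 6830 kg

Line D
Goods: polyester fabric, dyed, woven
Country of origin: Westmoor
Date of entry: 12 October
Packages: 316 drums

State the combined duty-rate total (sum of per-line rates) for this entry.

Line A: polyester → 9.3; woven → 9.3.1; printed → 9.3.1.1. Scheduled 24%. No special measure applies. → 24%.
Line B: polyester → 9.3; woven → 9.3.1; bleached → 9.3.1.2. Scheduled 9%. Quintara agreement on 9.3.1.2: RVC < 50%; Quintara agreement on 9.3.1: RVC < 45%. → 9%.
Line C: silk → 9.2; knitted → 9.2.2; printed → 9.2.2.1. Scheduled 23%. No special measure applies. → 23%.
Line D: polyester → 9.3; woven → 9.3.1; dyed → 9.3.1.4. Scheduled 25%. quota on 9.3.1.4 open → in-quota 2%; anti-dumping (Westmoor, 9.3.1): +12%; total 2% + 12% = 14%. → 14%.
Sum: 24% + 9% + 23% + 14% = 70%.

70%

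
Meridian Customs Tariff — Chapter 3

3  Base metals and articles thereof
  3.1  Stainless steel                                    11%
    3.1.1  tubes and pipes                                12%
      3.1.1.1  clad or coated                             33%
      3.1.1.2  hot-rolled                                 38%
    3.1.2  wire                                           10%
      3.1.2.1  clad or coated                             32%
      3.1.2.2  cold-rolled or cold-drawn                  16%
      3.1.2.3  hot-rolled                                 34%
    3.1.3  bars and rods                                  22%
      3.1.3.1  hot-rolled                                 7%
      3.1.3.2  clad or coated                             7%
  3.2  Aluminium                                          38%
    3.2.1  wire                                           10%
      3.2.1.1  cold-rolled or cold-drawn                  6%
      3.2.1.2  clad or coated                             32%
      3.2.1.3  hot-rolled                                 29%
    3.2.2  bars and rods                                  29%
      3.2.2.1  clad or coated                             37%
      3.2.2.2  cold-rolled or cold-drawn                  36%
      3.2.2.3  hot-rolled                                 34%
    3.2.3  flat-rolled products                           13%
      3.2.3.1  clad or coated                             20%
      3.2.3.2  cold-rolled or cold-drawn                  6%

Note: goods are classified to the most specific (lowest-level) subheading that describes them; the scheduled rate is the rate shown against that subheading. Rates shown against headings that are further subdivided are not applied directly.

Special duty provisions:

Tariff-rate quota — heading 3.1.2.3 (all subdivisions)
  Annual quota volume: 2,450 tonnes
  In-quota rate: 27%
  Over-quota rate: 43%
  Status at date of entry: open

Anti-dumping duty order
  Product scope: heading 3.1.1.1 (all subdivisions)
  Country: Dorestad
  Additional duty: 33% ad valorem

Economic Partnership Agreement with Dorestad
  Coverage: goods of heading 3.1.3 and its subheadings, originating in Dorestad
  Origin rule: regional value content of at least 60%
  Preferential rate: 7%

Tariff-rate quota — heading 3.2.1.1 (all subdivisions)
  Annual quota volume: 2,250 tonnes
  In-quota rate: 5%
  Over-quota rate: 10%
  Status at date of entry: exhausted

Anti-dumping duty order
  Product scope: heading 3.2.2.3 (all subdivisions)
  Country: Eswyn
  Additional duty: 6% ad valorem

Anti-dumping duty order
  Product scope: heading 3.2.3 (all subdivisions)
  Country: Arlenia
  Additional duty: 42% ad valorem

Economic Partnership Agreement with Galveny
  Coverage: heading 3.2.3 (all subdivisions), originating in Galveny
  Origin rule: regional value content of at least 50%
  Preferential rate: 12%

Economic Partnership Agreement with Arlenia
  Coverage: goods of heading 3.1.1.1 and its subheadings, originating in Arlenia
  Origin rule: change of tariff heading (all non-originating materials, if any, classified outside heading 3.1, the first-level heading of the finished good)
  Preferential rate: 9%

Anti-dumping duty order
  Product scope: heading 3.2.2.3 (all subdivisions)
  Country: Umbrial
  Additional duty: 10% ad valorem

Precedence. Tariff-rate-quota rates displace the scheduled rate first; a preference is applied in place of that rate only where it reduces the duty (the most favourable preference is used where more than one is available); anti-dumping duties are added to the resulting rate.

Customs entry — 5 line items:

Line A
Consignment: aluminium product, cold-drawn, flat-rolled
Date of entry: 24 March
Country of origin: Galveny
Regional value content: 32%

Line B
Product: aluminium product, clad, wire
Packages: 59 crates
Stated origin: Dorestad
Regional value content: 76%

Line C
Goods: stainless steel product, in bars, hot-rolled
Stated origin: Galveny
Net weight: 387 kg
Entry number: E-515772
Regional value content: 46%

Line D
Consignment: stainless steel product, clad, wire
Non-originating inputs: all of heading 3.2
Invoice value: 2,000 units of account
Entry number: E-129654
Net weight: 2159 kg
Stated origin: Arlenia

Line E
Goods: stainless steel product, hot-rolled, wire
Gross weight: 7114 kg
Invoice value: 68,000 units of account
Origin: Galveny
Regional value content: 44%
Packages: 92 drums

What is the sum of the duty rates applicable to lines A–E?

Line A: aluminium → 3.2; flat-rolled → 3.2.3; cold-drawn → 3.2.3.2. Scheduled 6%. Galveny agreement on 3.2.3: RVC < 50%. → 6%.
Line B: aluminium → 3.2; wire → 3.2.1; clad → 3.2.1.2. Scheduled 32%. Dorestad agreement on 3.1.3: 3.2.1.2 not covered. → 32%.
Line C: stainless steel → 3.1; in bars → 3.1.3; hot-rolled → 3.1.3.1. Scheduled 7%. Galveny agreement on 3.2.3: 3.1.3.1 not covered. → 7%.
Line D: stainless steel → 3.1; wire → 3.1.2; clad → 3.1.2.1. Scheduled 32%. Arlenia agreement on 3.1.1.1: 3.1.2.1 not covered. → 32%.
Line E: stainless steel → 3.1; wire → 3.1.2; hot-rolled → 3.1.2.3. Scheduled 34%. quota on 3.1.2.3 open → in-quota 27%; Galveny agreement on 3.2.3: 3.1.2.3 not covered. → 27%.
Sum: 6% + 32% + 7% + 32% + 27% = 104%.

104%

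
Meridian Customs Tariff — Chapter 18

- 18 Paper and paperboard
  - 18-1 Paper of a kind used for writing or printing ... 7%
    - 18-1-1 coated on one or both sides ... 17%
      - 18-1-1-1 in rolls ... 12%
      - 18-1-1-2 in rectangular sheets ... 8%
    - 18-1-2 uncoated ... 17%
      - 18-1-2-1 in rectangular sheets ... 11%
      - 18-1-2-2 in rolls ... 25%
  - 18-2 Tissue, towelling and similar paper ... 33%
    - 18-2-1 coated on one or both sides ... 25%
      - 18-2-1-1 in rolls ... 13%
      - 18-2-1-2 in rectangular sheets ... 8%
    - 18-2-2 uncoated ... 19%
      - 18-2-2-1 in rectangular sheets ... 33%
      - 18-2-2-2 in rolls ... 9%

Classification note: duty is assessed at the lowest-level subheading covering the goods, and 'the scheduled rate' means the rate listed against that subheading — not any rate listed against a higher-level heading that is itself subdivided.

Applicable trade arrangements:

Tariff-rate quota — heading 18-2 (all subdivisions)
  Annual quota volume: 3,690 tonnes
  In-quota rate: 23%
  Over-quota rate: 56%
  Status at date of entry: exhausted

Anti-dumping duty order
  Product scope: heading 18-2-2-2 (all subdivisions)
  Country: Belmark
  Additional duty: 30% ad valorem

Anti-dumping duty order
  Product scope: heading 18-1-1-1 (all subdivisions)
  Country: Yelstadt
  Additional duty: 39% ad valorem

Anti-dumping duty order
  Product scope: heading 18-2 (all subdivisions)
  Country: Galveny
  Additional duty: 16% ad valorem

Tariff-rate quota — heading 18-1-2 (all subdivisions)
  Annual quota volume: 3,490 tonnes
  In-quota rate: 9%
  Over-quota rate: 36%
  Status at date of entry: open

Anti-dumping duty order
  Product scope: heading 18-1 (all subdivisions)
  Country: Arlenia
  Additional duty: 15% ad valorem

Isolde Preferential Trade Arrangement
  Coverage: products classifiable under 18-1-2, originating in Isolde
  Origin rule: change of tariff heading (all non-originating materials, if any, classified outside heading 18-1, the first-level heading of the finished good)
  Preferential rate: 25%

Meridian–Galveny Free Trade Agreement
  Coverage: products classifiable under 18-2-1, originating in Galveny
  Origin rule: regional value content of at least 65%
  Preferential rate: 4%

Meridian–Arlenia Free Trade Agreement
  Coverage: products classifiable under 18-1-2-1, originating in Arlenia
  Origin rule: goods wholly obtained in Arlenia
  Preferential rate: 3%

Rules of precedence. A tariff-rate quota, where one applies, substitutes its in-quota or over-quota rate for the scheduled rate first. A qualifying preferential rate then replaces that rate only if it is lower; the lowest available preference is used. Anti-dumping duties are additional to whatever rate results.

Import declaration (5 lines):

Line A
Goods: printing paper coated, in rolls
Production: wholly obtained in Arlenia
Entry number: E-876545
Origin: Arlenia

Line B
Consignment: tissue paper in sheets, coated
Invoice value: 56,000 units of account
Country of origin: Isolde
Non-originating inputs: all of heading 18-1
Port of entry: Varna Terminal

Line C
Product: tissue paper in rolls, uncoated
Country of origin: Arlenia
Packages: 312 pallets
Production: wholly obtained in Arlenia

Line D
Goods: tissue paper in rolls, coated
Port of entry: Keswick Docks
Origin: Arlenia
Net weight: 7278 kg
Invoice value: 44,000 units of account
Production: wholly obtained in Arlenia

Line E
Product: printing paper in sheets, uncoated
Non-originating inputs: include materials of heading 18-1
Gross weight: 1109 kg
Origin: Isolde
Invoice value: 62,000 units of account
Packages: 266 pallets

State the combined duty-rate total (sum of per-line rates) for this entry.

Line A: printing paper → 18-1; coated → 18-1-1; in rolls → 18-1-1-1. Scheduled 12%. Arlenia agreement on 18-1-2-1: 18-1-1-1 not covered; anti-dumping (Arlenia, 18-1): +15%; total 12% + 15% = 27%. → 27%.
Line B: tissue paper → 18-2; coated → 18-2-1; in sheets → 18-2-1-2. Scheduled 8%. quota on 18-2 exhausted → over-quota 56%; Isolde agreement on 18-1-2: 18-2-1-2 not covered. → 56%.
Line C: tissue paper → 18-2; uncoated → 18-2-2; in rolls → 18-2-2-2. Scheduled 9%. quota on 18-2 exhausted → over-quota 56%; Arlenia agreement on 18-1-2-1: 18-2-2-2 not covered. → 56%.
Line D: tissue paper → 18-2; coated → 18-2-1; in rolls → 18-2-1-1. Scheduled 13%. quota on 18-2 exhausted → over-quota 56%; Arlenia agreement on 18-1-2-1: 18-2-1-1 not covered. → 56%.
Line E: printing paper → 18-1; uncoated → 18-1-2; in sheets → 18-1-2-1. Scheduled 11%. quota on 18-1-2 open → in-quota 9%; Isolde agreement on 18-1-2: CTH not met. → 9%.
Sum: 27% + 56% + 56% + 56% + 9% = 204%.

204%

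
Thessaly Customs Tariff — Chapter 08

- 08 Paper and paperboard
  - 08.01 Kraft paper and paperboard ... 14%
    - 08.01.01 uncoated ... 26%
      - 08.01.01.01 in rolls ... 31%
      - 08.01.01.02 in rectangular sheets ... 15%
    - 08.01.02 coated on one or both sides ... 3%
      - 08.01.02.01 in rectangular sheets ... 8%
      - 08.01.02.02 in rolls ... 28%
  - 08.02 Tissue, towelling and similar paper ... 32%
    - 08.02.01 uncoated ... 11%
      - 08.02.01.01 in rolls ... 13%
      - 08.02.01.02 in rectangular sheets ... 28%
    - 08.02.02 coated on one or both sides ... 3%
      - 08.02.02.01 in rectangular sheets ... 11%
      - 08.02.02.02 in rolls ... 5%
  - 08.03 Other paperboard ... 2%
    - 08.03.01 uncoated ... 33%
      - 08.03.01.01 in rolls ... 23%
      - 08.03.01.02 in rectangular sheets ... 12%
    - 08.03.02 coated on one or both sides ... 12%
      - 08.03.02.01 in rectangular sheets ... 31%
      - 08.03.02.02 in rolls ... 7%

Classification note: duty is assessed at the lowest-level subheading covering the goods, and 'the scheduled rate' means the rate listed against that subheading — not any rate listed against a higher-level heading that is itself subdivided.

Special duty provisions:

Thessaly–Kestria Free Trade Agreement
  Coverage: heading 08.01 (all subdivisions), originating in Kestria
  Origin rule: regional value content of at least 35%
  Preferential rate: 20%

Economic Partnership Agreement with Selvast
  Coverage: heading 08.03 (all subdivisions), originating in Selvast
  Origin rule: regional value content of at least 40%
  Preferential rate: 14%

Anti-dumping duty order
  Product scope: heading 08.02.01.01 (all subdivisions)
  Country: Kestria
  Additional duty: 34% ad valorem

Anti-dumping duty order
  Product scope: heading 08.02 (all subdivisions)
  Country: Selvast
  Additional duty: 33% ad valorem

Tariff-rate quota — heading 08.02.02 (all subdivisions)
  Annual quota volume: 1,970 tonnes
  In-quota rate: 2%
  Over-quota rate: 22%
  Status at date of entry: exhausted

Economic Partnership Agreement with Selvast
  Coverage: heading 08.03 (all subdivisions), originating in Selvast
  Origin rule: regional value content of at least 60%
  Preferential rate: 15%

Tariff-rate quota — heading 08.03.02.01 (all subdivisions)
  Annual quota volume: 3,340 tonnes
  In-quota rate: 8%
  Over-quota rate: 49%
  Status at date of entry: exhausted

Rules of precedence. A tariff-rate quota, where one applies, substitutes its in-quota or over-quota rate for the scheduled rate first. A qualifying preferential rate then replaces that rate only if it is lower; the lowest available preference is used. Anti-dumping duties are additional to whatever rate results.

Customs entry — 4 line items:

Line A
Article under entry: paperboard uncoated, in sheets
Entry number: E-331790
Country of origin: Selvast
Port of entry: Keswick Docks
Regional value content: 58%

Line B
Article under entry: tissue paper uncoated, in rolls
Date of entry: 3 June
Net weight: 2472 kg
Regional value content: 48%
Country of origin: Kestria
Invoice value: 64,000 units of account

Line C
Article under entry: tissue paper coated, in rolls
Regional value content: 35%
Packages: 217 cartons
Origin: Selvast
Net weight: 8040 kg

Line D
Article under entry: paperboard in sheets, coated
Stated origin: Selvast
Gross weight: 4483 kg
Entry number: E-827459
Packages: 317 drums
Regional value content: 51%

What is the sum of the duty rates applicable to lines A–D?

Line A: paperboard → 08.03; uncoated → 08.03.01; in sheets → 08.03.01.02. Scheduled 12%. Selvast agreement on 08.03: RVC ≥ 40% → 14% available; Selvast agreement on 08.03: RVC < 60%; preference 14% not lower than 12% → no reduction. → 12%.
Line B: tissue paper → 08.02; uncoated → 08.02.01; in rolls → 08.02.01.01. Scheduled 13%. Kestria agreement on 08.01: 08.02.01.01 not covered; anti-dumping (Kestria, 08.02.01.01): +34%; total 13% + 34% = 47%. → 47%.
Line C: tissue paper → 08.02; coated → 08.02.02; in rolls → 08.02.02.02. Scheduled 5%. quota on 08.02.02 exhausted → over-quota 22%; Selvast agreement on 08.03: 08.02.02.02 not covered; Selvast agreement on 08.03: 08.02.02.02 not covered; anti-dumping (Selvast, 08.02): +33%; total 22% + 33% = 55%. → 55%.
Line D: paperboard → 08.03; coated → 08.03.02; in sheets → 08.03.02.01. Scheduled 31%. quota on 08.03.02.01 exhausted → over-quota 49%; Selvast agreement on 08.03: RVC ≥ 40% → 14% available; Selvast agreement on 08.03: RVC < 60%; preferential 14%. → 14%.
Sum: 12% + 47% + 55% + 14% = 128%.

128%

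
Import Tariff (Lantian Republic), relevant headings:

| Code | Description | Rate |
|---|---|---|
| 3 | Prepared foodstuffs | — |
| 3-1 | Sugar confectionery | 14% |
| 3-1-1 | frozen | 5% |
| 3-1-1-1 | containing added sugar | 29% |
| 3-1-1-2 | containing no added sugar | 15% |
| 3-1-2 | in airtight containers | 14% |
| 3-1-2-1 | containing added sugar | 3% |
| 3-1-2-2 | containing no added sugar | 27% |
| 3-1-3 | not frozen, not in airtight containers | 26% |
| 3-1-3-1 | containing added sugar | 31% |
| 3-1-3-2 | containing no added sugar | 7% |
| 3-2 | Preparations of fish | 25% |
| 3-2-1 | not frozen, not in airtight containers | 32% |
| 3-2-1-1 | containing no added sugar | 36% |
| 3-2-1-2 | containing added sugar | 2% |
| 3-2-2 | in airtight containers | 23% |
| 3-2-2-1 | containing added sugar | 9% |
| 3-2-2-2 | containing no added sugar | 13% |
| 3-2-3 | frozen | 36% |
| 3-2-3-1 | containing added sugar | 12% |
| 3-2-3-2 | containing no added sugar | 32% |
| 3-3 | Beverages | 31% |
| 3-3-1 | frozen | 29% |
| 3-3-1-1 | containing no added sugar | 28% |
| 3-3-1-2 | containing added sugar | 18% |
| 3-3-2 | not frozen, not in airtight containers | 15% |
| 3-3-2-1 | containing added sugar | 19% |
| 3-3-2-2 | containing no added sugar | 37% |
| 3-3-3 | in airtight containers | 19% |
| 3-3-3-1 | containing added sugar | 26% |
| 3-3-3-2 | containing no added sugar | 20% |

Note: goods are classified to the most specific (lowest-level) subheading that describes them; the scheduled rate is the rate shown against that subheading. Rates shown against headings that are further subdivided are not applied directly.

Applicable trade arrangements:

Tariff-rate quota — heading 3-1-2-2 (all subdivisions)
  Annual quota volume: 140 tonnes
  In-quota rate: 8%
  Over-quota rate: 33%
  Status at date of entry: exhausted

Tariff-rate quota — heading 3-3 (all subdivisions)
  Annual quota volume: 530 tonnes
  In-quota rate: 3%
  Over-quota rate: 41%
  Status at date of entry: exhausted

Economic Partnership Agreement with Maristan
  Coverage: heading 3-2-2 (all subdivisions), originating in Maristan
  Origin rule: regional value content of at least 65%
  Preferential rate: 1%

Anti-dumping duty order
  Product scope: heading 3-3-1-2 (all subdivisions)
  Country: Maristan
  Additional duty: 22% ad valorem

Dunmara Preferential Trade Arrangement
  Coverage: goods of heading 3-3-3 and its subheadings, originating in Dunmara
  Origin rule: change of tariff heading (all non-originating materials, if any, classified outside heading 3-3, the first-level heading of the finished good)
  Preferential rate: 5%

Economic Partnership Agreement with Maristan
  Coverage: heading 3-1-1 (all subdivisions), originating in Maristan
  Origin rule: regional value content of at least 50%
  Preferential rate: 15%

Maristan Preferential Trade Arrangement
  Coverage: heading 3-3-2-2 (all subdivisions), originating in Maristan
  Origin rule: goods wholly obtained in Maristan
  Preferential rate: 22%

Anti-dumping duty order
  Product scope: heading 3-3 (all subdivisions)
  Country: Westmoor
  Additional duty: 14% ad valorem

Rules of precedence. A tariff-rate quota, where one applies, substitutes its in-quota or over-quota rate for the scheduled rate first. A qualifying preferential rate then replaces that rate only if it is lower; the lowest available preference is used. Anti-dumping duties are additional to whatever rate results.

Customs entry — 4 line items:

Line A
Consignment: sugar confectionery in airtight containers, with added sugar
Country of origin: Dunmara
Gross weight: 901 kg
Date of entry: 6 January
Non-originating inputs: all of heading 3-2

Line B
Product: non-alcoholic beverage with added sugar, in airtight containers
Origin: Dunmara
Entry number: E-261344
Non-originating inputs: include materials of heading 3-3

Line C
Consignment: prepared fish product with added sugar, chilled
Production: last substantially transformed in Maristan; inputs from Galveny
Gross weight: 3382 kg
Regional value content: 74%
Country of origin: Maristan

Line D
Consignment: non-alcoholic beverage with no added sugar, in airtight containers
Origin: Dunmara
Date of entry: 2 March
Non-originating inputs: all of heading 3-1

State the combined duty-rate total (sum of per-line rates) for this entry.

Line A: sugar confectionery → 3-1; in airtight containers → 3-1-2; with added sugar → 3-1-2-1. Scheduled 3%. Dunmara agreement on 3-3-3: 3-1-2-1 not covered. → 3%.
Line B: non-alcoholic beverage → 3-3; in airtight containers → 3-3-3; with added sugar → 3-3-3-1. Scheduled 26%. quota on 3-3 exhausted → over-quota 41%; Dunmara agreement on 3-3-3: CTH not met. → 41%.
Line C: prepared fish product → 3-2; chilled → 3-2-1; with added sugar → 3-2-1-2. Scheduled 2%. Maristan agreement on 3-2-2: 3-2-1-2 not covered; Maristan agreement on 3-1-1: 3-2-1-2 not covered; Maristan agreement on 3-3-2-2: 3-2-1-2 not covered. → 2%.
Line D: non-alcoholic beverage → 3-3; in airtight containers → 3-3-3; with no added sugar → 3-3-3-2. Scheduled 20%. quota on 3-3 exhausted → over-quota 41%; Dunmara agreement on 3-3-3: CTH met → 5% available; preferential 5%. → 5%.
Sum: 3% + 41% + 2% + 5% = 51%.

51%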